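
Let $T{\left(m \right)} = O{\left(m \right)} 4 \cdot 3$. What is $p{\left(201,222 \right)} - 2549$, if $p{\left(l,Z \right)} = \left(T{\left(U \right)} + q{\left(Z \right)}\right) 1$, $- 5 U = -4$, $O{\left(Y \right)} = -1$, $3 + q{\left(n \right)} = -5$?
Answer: $-2569$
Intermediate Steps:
$q{\left(n \right)} = -8$ ($q{\left(n \right)} = -3 - 5 = -8$)
$U = \frac{4}{5}$ ($U = \left(- \frac{1}{5}\right) \left(-4\right) = \frac{4}{5} \approx 0.8$)
$T{\left(m \right)} = -12$ ($T{\left(m \right)} = - 4 \cdot 3 = \left(-1\right) 12 = -12$)
$p{\left(l,Z \right)} = -20$ ($p{\left(l,Z \right)} = \left(-12 - 8\right) 1 = \left(-20\right) 1 = -20$)
$p{\left(201,222 \right)} - 2549 = -20 - 2549 = -2569$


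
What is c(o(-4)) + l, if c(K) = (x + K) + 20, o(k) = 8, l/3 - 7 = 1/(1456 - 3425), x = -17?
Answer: 63005/1969 ≈ 31.998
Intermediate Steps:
l = 41346/1969 (l = 21 + 3/(1456 - 3425) = 21 + 3/(-1969) = 21 + 3*(-1/1969) = 21 - 3/1969 = 41346/1969 ≈ 20.998)
c(K) = 3 + K (c(K) = (-17 + K) + 20 = 3 + K)
c(o(-4)) + l = (3 + 8) + 41346/1969 = 11 + 41346/1969 = 63005/1969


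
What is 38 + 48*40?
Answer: 1958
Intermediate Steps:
38 + 48*40 = 38 + 1920 = 1958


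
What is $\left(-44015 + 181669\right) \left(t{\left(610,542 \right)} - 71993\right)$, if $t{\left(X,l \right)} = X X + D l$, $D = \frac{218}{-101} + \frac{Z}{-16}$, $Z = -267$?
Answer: $\frac{17127548362155}{404} \approx 4.2395 \cdot 10^{10}$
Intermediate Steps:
$D = \frac{23479}{1616}$ ($D = \frac{218}{-101} - \frac{267}{-16} = 218 \left(- \frac{1}{101}\right) - - \frac{267}{16} = - \frac{218}{101} + \frac{267}{16} = \frac{23479}{1616} \approx 14.529$)
$t{\left(X,l \right)} = X^{2} + \frac{23479 l}{1616}$ ($t{\left(X,l \right)} = X X + \frac{23479 l}{1616} = X^{2} + \frac{23479 l}{1616}$)
$\left(-44015 + 181669\right) \left(t{\left(610,542 \right)} - 71993\right) = \left(-44015 + 181669\right) \left(\left(610^{2} + \frac{23479}{1616} \cdot 542\right) - 71993\right) = 137654 \left(\left(372100 + \frac{6362809}{808}\right) - 71993\right) = 137654 \left(\frac{307019609}{808} - 71993\right) = 137654 \cdot \frac{248849265}{808} = \frac{17127548362155}{404}$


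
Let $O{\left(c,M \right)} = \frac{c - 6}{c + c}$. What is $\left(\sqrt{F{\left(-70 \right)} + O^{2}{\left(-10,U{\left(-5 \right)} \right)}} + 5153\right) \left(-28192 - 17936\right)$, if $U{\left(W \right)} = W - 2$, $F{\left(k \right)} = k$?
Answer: $-237697584 - \frac{784176 i \sqrt{6}}{5} \approx -2.377 \cdot 10^{8} - 3.8417 \cdot 10^{5} i$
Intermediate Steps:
$U{\left(W \right)} = -2 + W$
$O{\left(c,M \right)} = \frac{-6 + c}{2 c}$
$\left(\sqrt{F{\left(-70 \right)} + O^{2}{\left(-10,U{\left(-5 \right)} \right)}} + 5153\right) \left(-28192 - 17936\right) = \left(\sqrt{-70 + \left(\frac{-6 - 10}{2 \left(-10\right)}\right)^{2}} + 5153\right) \left(-28192 - 17936\right) = \left(\sqrt{-70 + \left(\frac{1}{2} \left(- \frac{1}{10}\right) \left(-16\right)\right)^{2}} + 5153\right) \left(-46128\right) = \left(\sqrt{-70 + \left(\frac{4}{5}\right)^{2}} + 5153\right) \left(-46128\right) = \left(\sqrt{-70 + \frac{16}{25}} + 5153\right) \left(-46128\right) = \left(\sqrt{- \frac{1734}{25}} + 5153\right) \left(-46128\right) = \left(\frac{17 i \sqrt{6}}{5} + 5153\right) \left(-46128\right) = \left(5153 + \frac{17 i \sqrt{6}}{5}\right) \left(-46128\right) = -237697584 - \frac{784176 i \sqrt{6}}{5}$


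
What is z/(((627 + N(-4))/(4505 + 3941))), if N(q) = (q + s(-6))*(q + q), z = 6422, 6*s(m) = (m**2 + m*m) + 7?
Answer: 162720636/1661 ≈ 97966.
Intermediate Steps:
s(m) = 7/6 + m**2/3 (s(m) = ((m**2 + m*m) + 7)/6 = ((m**2 + m**2) + 7)/6 = (2*m**2 + 7)/6 = (7 + 2*m**2)/6 = 7/6 + m**2/3)
N(q) = 2*q*(79/6 + q) (N(q) = (q + (7/6 + (1/3)*(-6)**2))*(q + q) = (q + (7/6 + (1/3)*36))*(2*q) = (q + (7/6 + 12))*(2*q) = (q + 79/6)*(2*q) = (79/6 + q)*(2*q) = 2*q*(79/6 + q))
z/(((627 + N(-4))/(4505 + 3941))) = 6422/(((627 + (1/3)*(-4)*(79 + 6*(-4)))/(4505 + 3941))) = 6422/(((627 + (1/3)*(-4)*(79 - 24))/8446)) = 6422/(((627 + (1/3)*(-4)*55)*(1/8446))) = 6422/(((627 - 220/3)*(1/8446))) = 6422/(((1661/3)*(1/8446))) = 6422/(1661/25338) = 6422*(25338/1661) = 162720636/1661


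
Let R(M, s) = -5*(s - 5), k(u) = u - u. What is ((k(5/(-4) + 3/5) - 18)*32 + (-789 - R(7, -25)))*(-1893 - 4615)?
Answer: 9859620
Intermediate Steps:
k(u) = 0
R(M, s) = 25 - 5*s (R(M, s) = -5*(-5 + s) = 25 - 5*s)
((k(5/(-4) + 3/5) - 18)*32 + (-789 - R(7, -25)))*(-1893 - 4615) = ((0 - 18)*32 + (-789 - (25 - 5*(-25))))*(-1893 - 4615) = (-18*32 + (-789 - (25 + 125)))*(-6508) = (-576 + (-789 - 1*150))*(-6508) = (-576 + (-789 - 150))*(-6508) = (-576 - 939)*(-6508) = -1515*(-6508) = 9859620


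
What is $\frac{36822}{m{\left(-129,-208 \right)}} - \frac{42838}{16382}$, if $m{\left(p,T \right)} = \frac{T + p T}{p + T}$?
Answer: $- \frac{51106246565}{109038592} \approx -468.7$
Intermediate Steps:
$m{\left(p,T \right)} = \frac{T + T p}{T + p}$
$\frac{36822}{m{\left(-129,-208 \right)}} - \frac{42838}{16382} = \frac{36822}{\left(-208\right) \frac{1}{-208 - 129} \left(1 - 129\right)} - \frac{42838}{16382} = \frac{36822}{\left(-208\right) \frac{1}{-337} \left(-128\right)} - \frac{21419}{8191} = \frac{36822}{\left(-208\right) \left(- \frac{1}{337}\right) \left(-128\right)} - \frac{21419}{8191} = \frac{36822}{- \frac{26624}{337}} - \frac{21419}{8191} = 36822 \left(- \frac{337}{26624}\right) - \frac{21419}{8191} = - \frac{6204507}{13312} - \frac{21419}{8191} = - \frac{51106246565}{109038592}$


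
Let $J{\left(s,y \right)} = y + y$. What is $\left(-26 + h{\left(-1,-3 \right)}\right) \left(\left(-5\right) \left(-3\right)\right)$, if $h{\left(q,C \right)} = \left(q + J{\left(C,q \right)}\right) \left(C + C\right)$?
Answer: $-120$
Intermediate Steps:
$J{\left(s,y \right)} = 2 y$
$h{\left(q,C \right)} = 6 C q$ ($h{\left(q,C \right)} = \left(q + 2 q\right) \left(C + C\right) = 3 q 2 C = 6 C q$)
$\left(-26 + h{\left(-1,-3 \right)}\right) \left(\left(-5\right) \left(-3\right)\right) = \left(-26 + 6 \left(-3\right) \left(-1\right)\right) \left(\left(-5\right) \left(-3\right)\right) = \left(-26 + 18\right) 15 = \left(-8\right) 15 = -120$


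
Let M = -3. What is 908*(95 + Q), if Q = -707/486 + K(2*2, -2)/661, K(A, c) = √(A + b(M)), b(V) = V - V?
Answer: 13643614810/160623 ≈ 84942.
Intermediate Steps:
b(V) = 0
K(A, c) = √A (K(A, c) = √(A + 0) = √A)
Q = -466355/321246 (Q = -707/486 + √(2*2)/661 = -707*1/486 + √4*(1/661) = -707/486 + 2*(1/661) = -707/486 + 2/661 = -466355/321246 ≈ -1.4517)
908*(95 + Q) = 908*(95 - 466355/321246) = 908*(30052015/321246) = 13643614810/160623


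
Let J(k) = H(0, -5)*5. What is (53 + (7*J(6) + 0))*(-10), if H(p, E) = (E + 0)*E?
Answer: -9280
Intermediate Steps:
H(p, E) = E**2 (H(p, E) = E*E = E**2)
J(k) = 125 (J(k) = (-5)**2*5 = 25*5 = 125)
(53 + (7*J(6) + 0))*(-10) = (53 + (7*125 + 0))*(-10) = (53 + (875 + 0))*(-10) = (53 + 875)*(-10) = 928*(-10) = -9280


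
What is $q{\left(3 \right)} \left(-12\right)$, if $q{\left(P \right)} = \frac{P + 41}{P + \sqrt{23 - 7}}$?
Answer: $- \frac{528}{7} \approx -75.429$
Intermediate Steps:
$q{\left(P \right)} = \frac{41 + P}{4 + P}$ ($q{\left(P \right)} = \frac{41 + P}{P + \sqrt{16}} = \frac{41 + P}{P + 4} = \frac{41 + P}{4 + P}$)
$q{\left(3 \right)} \left(-12\right) = \frac{41 + 3}{4 + 3} \left(-12\right) = \frac{1}{7} \cdot 44 \left(-12\right) = \frac{44}{7} \left(-12\right) = - \frac{528}{7}$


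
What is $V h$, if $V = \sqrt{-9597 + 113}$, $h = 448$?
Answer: $896 i \sqrt{2371} \approx 43629.0 i$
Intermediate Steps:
$V = 2 i \sqrt{2371}$ ($V = \sqrt{-9484} = 2 i \sqrt{2371} \approx 97.386 i$)
$V h = 2 i \sqrt{2371} \cdot 448 = 896 i \sqrt{2371}$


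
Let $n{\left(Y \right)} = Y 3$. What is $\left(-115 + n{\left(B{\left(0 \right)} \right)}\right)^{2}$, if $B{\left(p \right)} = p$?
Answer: $13225$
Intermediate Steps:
$n{\left(Y \right)} = 3 Y$
$\left(-115 + n{\left(B{\left(0 \right)} \right)}\right)^{2} = \left(-115 + 3 \cdot 0\right)^{2} = \left(-115 + 0\right)^{2} = \left(-115\right)^{2} = 13225$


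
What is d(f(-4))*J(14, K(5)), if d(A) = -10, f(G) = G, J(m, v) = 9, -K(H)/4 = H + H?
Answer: -90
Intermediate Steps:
K(H) = -8*H (K(H) = -4*(H + H) = -8*H)
d(f(-4))*J(14, K(5)) = -10*9 = -90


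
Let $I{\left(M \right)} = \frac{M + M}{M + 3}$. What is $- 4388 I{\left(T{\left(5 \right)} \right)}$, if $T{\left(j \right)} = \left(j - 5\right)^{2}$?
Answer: $0$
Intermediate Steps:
$T{\left(j \right)} = \left(-5 + j\right)^{2}$
$I{\left(M \right)} = \frac{2 M}{3 + M}$
$- 4388 I{\left(T{\left(5 \right)} \right)} = - 4388 \frac{2 \left(-5 + 5\right)^{2}}{3 + \left(-5 + 5\right)^{2}} = - 4388 \frac{2 \cdot 0^{2}}{3 + 0^{2}} = - 4388 \cdot 2 \cdot 0 \frac{1}{3 + 0} = - 4388 \cdot 2 \cdot 0 \cdot \frac{1}{3} = \left(-4388\right) 0 = 0$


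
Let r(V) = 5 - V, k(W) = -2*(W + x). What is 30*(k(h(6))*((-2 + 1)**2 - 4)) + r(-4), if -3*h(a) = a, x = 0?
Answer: -351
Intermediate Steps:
h(a) = -a/3
k(W) = -2*W (k(W) = -2*(W + 0) = -2*W)
30*(k(h(6))*((-2 + 1)**2 - 4)) + r(-4) = 30*((-(-2)*6/3)*((-2 + 1)**2 - 4)) + (5 - 1*(-4)) = 30*((-2*(-2))*((-1)**2 - 4)) + (5 + 4) = 30*(4*(1 - 4)) + 9 = 30*(4*(-3)) + 9 = 30*(-12) + 9 = -360 + 9 = -351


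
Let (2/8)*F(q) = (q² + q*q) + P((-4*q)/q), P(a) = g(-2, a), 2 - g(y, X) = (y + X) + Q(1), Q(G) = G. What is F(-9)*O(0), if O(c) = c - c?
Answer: 0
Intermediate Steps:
g(y, X) = 1 - X - y (g(y, X) = 2 - ((y + X) + 1) = 2 - ((X + y) + 1) = 2 - (1 + X + y) = 2 + (-1 - X - y) = 1 - X - y)
P(a) = 3 - a (P(a) = 1 - a - 1*(-2) = 1 - a + 2 = 3 - a)
F(q) = 28 + 8*q² (F(q) = 4*((q² + q*q) + (3 - (-4*q)/q)) = 4*((q² + q²) + (3 - 1*(-4))) = 4*(2*q² + (3 + 4)) = 4*(2*q² + 7) = 4*(7 + 2*q²) = 28 + 8*q²)
O(c) = 0
F(-9)*O(0) = (28 + 8*(-9)²)*0 = (28 + 8*81)*0 = (28 + 648)*0 = 676*0 = 0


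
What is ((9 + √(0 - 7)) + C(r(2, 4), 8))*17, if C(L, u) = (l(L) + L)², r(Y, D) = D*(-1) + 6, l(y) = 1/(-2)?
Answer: 765/4 + 17*I*√7 ≈ 191.25 + 44.978*I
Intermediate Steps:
l(y) = -½
r(Y, D) = 6 - D (r(Y, D) = -D + 6 = 6 - D)
C(L, u) = (-½ + L)²
((9 + √(0 - 7)) + C(r(2, 4), 8))*17 = ((9 + √(0 - 7)) + (-1 + 2*(6 - 1*4))²/4)*17 = ((9 + √(-7)) + (-1 + 2*(6 - 4))²/4)*17 = ((9 + I*√7) + (-1 + 2*2)²/4)*17 = ((9 + I*√7) + (-1 + 4)²/4)*17 = ((9 + I*√7) + (¼)*3²)*17 = ((9 + I*√7) + (¼)*9)*17 = ((9 + I*√7) + 9/4)*17 = (45/4 + I*√7)*17 = 765/4 + 17*I*√7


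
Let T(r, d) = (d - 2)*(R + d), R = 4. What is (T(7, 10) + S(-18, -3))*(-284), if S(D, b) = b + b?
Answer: -30104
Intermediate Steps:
S(D, b) = 2*b
T(r, d) = (-2 + d)*(4 + d) (T(r, d) = (d - 2)*(4 + d) = (-2 + d)*(4 + d))
(T(7, 10) + S(-18, -3))*(-284) = ((-8 + 10² + 2*10) + 2*(-3))*(-284) = ((-8 + 100 + 20) - 6)*(-284) = (112 - 6)*(-284) = 106*(-284) = -30104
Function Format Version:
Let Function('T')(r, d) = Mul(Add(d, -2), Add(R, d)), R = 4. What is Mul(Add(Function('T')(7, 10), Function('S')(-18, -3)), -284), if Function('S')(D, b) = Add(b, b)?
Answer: -30104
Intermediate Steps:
Function('S')(D, b) = Mul(2, b)
Function('T')(r, d) = Mul(Add(-2, d), Add(4, d)) (Function('T')(r, d) = Mul(Add(d, -2), Add(4, d)) = Mul(Add(-2, d), Add(4, d)))
Mul(Add(Function('T')(7, 10), Function('S')(-18, -3)), -284) = Mul(Add(Add(-8, Pow(10, 2), Mul(2, 10)), Mul(2, -3)), -284) = Mul(Add(Add(-8, 100, 20), -6), -284) = Mul(Add(112, -6), -284) = Mul(106, -284) = -30104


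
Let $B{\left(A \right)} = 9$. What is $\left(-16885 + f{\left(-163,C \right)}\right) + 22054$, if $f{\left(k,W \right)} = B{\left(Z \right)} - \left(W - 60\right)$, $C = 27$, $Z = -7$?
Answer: $5211$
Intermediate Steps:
$f{\left(k,W \right)} = 69 - W$ ($f{\left(k,W \right)} = 9 - \left(W - 60\right) = 9 - \left(-60 + W\right) = 69 - W$)
$\left(-16885 + f{\left(-163,C \right)}\right) + 22054 = \left(-16885 + \left(69 - 27\right)\right) + 22054 = \left(-16885 + 42\right) + 22054 = -16843 + 22054 = 5211$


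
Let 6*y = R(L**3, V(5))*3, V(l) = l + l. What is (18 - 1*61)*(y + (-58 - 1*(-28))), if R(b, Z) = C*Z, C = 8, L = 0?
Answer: -430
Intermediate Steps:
V(l) = 2*l
R(b, Z) = 8*Z
y = 40 (y = ((8*(2*5))*3)/6 = ((8*10)*3)/6 = (80*3)/6 = (1/6)*240 = 40)
(18 - 1*61)*(y + (-58 - 1*(-28))) = (18 - 1*61)*(40 + (-58 - 1*(-28))) = (18 - 61)*(40 + (-58 + 28)) = -43*(40 - 30) = -43*10 = -430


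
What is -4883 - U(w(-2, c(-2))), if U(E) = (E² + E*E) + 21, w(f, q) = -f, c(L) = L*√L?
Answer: -4912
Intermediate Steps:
c(L) = L^(3/2)
U(E) = 21 + 2*E² (U(E) = (E² + E²) + 21 = 2*E² + 21 = 21 + 2*E²)
-4883 - U(w(-2, c(-2))) = -4883 - (21 + 2*(-1*(-2))²) = -4883 - (21 + 2*2²) = -4883 - (21 + 2*4) = -4883 - (21 + 8) = -4883 - 1*29 = -4883 - 29 = -4912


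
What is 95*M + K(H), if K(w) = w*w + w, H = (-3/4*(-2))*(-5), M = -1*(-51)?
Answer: 19575/4 ≈ 4893.8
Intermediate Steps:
M = 51
H = -15/2 (H = (-3*¼*(-2))*(-5) = -¾*(-2)*(-5) = (3/2)*(-5) = -15/2 ≈ -7.5000)
K(w) = w + w² (K(w) = w² + w = w + w²)
95*M + K(H) = 95*51 - 15*(1 - 15/2)/2 = 4845 - 15/2*(-13/2) = 4845 + 195/4 = 19575/4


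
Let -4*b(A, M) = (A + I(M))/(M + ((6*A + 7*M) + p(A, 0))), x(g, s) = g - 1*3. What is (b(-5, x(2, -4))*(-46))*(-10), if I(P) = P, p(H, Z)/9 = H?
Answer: -690/83 ≈ -8.3132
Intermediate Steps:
p(H, Z) = 9*H
x(g, s) = -3 + g (x(g, s) = g - 3 = -3 + g)
b(A, M) = -(A + M)/(4*(8*M + 15*A)) (b(A, M) = -(A + M)/(4*(M + ((6*A + 7*M) + 9*A))) = -(A + M)/(4*(M + (7*M + 15*A))) = -(A + M)/(4*(8*M + 15*A)))
(b(-5, x(2, -4))*(-46))*(-10) = (((-1*(-5) - (-3 + 2))/(4*(8*(-3 + 2) + 15*(-5))))*(-46))*(-10) = (((5 - 1*(-1))/(4*(8*(-1) - 75)))*(-46))*(-10) = (((5 + 1)/(4*(-8 - 75)))*(-46))*(-10) = (((1/4)*6/(-83))*(-46))*(-10) = (((1/4)*(-1/83)*6)*(-46))*(-10) = -3/166*(-46)*(-10) = (69/83)*(-10) = -690/83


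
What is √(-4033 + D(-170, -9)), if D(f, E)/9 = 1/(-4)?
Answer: I*√16141/2 ≈ 63.524*I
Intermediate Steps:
D(f, E) = -9/4 (D(f, E) = 9/(-4) = 9*(-¼) = -9/4)
√(-4033 + D(-170, -9)) = √(-4033 - 9/4) = √(-16141/4) = I*√16141/2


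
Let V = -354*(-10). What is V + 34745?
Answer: 38285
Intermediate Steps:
V = 3540
V + 34745 = 3540 + 34745 = 38285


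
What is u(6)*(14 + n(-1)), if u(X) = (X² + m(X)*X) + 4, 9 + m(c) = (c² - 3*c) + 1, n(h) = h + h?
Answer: 1200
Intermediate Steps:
n(h) = 2*h
m(c) = -8 + c² - 3*c (m(c) = -9 + ((c² - 3*c) + 1) = -9 + (1 + c² - 3*c) = -8 + c² - 3*c)
u(X) = 4 + X² + X*(-8 + X² - 3*X) (u(X) = (X² + (-8 + X² - 3*X)*X) + 4 = (X² + X*(-8 + X² - 3*X)) + 4 = 4 + X² + X*(-8 + X² - 3*X))
u(6)*(14 + n(-1)) = (4 + 6³ - 8*6 - 2*6²)*(14 + 2*(-1)) = (4 + 216 - 48 - 2*36)*(14 - 2) = (4 + 216 - 48 - 72)*12 = 100*12 = 1200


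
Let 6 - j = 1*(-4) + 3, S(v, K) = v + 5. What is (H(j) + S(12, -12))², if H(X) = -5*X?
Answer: 324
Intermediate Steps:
S(v, K) = 5 + v
j = 7 (j = 6 - (1*(-4) + 3) = 6 - (-4 + 3) = 6 - 1*(-1) = 6 + 1 = 7)
(H(j) + S(12, -12))² = (-5*7 + (5 + 12))² = (-35 + 17)² = (-18)² = 324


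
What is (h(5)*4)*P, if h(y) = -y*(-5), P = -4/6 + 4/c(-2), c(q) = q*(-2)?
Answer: 100/3 ≈ 33.333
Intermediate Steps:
c(q) = -2*q
P = 1/3 (P = -4/6 + 4/((-2*(-2))) = -4*1/6 + 4/4 = -2/3 + 4*(1/4) = -2/3 + 1 = 1/3 ≈ 0.33333)
h(y) = 5*y
(h(5)*4)*P = ((5*5)*4)*(1/3) = (25*4)*(1/3) = 100*(1/3) = 100/3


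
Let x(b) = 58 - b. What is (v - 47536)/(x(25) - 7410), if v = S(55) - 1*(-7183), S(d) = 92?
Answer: 40261/7377 ≈ 5.4576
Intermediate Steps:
v = 7275 (v = 92 - 1*(-7183) = 92 + 7183 = 7275)
(v - 47536)/(x(25) - 7410) = (7275 - 47536)/((58 - 1*25) - 7410) = -40261/((58 - 25) - 7410) = -40261/(33 - 7410) = -40261/(-7377) = -40261*(-1/7377) = 40261/7377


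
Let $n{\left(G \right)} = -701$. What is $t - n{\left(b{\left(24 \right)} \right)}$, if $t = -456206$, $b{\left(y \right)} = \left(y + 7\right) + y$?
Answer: $-455505$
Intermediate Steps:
$b{\left(y \right)} = 7 + 2 y$ ($b{\left(y \right)} = \left(7 + y\right) + y = 7 + 2 y$)
$t - n{\left(b{\left(24 \right)} \right)} = -456206 - -701 = -456206 + 701 = -455505$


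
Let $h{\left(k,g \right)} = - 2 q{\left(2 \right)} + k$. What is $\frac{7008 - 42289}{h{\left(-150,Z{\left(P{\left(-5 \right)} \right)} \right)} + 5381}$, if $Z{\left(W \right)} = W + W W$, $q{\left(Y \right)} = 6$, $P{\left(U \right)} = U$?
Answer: $- \frac{35281}{5219} \approx -6.7601$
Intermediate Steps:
$Z{\left(W \right)} = W + W^{2}$
$h{\left(k,g \right)} = -12 + k$ ($h{\left(k,g \right)} = \left(-2\right) 6 + k = -12 + k$)
$\frac{7008 - 42289}{h{\left(-150,Z{\left(P{\left(-5 \right)} \right)} \right)} + 5381} = \frac{7008 - 42289}{\left(-12 - 150\right) + 5381} = - \frac{35281}{-162 + 5381} = - \frac{35281}{5219}$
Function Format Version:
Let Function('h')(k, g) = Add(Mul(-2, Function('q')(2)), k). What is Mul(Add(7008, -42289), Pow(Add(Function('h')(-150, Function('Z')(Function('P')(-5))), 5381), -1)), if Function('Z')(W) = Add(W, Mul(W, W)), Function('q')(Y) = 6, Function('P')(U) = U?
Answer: Rational(-35281, 5219) ≈ -6.7601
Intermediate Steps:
Function('Z')(W) = Add(W, Pow(W, 2))
Function('h')(k, g) = Add(-12, k) (Function('h')(k, g) = Add(Mul(-2, 6), k) = Add(-12, k))
Mul(Add(7008, -42289), Pow(Add(Function('h')(-150, Function('Z')(Function('P')(-5))), 5381), -1)) = Mul(Add(7008, -42289), Pow(Add(Add(-12, -150), 5381), -1)) = Mul(-35281, Pow(Add(-162, 5381), -1)) = Mul(-35281, Pow(5219, -1)) = Mul(-35281, Rational(1, 5219)) = Rational(-35281, 5219)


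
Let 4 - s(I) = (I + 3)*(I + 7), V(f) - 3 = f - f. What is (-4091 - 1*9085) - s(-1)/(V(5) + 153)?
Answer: -513862/39 ≈ -13176.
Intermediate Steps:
V(f) = 3 (V(f) = 3 + (f - f) = 3 + 0 = 3)
s(I) = 4 - (3 + I)*(7 + I) (s(I) = 4 - (I + 3)*(I + 7) = 4 - (3 + I)*(7 + I))
(-4091 - 1*9085) - s(-1)/(V(5) + 153) = (-4091 - 1*9085) - (-17 - 1*(-1)² - 10*(-1))/(3 + 153) = (-4091 - 9085) - (-17 - 1*1 + 10)/156 = -13176 - (-17 - 1 + 10)/156 = -13176 - (-8)/156 = -13176 - 1*(-2/39) = -13176 + 2/39 = -513862/39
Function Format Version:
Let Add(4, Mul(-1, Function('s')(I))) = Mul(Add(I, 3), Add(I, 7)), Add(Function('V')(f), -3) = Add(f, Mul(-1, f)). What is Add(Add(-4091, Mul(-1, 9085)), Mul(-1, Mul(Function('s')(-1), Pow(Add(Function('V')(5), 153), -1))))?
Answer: Rational(-513862, 39) ≈ -13176.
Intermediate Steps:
Function('V')(f) = 3 (Function('V')(f) = Add(3, Add(f, Mul(-1, f))) = Add(3, 0) = 3)
Function('s')(I) = Add(4, Mul(-1, Add(3, I), Add(7, I))) (Function('s')(I) = Add(4, Mul(-1, Mul(Add(I, 3), Add(I, 7)))) = Add(4, Mul(-1, Mul(Add(3, I), Add(7, I)))) = Add(4, Mul(-1, Add(3, I), Add(7, I))))
Add(Add(-4091, Mul(-1, 9085)), Mul(-1, Mul(Function('s')(-1), Pow(Add(Function('V')(5), 153), -1)))) = Add(Add(-4091, Mul(-1, 9085)), Mul(-1, Mul(Add(-17, Mul(-1, Pow(-1, 2)), Mul(-10, -1)), Pow(Add(3, 153), -1)))) = Add(Add(-4091, -9085), Mul(-1, Mul(Add(-17, Mul(-1, 1), 10), Pow(156, -1)))) = Add(-13176, Mul(-1, Mul(Add(-17, -1, 10), Rational(1, 156)))) = Add(-13176, Mul(-1, Mul(-8, Rational(1, 156)))) = Add(-13176, Mul(-1, Rational(-2, 39))) = Add(-13176, Rational(2, 39)) = Rational(-513862, 39)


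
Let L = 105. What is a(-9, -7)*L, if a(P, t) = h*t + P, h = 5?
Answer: -4620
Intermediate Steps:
a(P, t) = P + 5*t (a(P, t) = 5*t + P = P + 5*t)
a(-9, -7)*L = (-9 + 5*(-7))*105 = (-9 - 35)*105 = -44*105 = -4620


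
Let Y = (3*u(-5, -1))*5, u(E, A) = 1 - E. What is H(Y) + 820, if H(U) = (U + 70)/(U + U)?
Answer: 7388/9 ≈ 820.89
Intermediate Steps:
Y = 90 (Y = (3*(1 - 1*(-5)))*5 = (3*(1 + 5))*5 = (3*6)*5 = 18*5 = 90)
H(U) = (70 + U)/(2*U) (H(U) = (70 + U)/((2*U)) = (70 + U)*(1/(2*U)) = (70 + U)/(2*U))
H(Y) + 820 = (½)*(70 + 90)/90 + 820 = (½)*(1/90)*160 + 820 = 8/9 + 820 = 7388/9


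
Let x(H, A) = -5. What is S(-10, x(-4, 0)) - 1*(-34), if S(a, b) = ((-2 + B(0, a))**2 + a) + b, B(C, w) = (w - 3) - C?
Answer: 244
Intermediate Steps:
B(C, w) = -3 + w - C (B(C, w) = (-3 + w) - C = -3 + w - C)
S(a, b) = a + b + (-5 + a)**2 (S(a, b) = ((-2 + (-3 + a - 1*0))**2 + a) + b = ((-2 + (-3 + a + 0))**2 + a) + b = ((-2 + (-3 + a))**2 + a) + b = ((-5 + a)**2 + a) + b = (a + (-5 + a)**2) + b = a + b + (-5 + a)**2)
S(-10, x(-4, 0)) - 1*(-34) = (-10 - 5 + (-5 - 10)**2) - 1*(-34) = (-10 - 5 + (-15)**2) + 34 = (-10 - 5 + 225) + 34 = 210 + 34 = 244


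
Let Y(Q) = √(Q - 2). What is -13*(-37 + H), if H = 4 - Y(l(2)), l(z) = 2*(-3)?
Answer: 429 + 26*I*√2 ≈ 429.0 + 36.77*I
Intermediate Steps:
l(z) = -6
Y(Q) = √(-2 + Q)
H = 4 - 2*I*√2 (H = 4 - √(-2 - 6) = 4 - √(-8) = 4 - 2*I*√2 ≈ 4.0 - 2.8284*I)
-13*(-37 + H) = -13*(-37 + (4 - 2*I*√2)) = -13*(-33 - 2*I*√2) = 429 + 26*I*√2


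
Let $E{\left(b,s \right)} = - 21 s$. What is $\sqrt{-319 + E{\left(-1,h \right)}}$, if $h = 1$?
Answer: $2 i \sqrt{85} \approx 18.439 i$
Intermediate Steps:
$\sqrt{-319 + E{\left(-1,h \right)}} = \sqrt{-319 - 21} = \sqrt{-340} = 2 i \sqrt{85}$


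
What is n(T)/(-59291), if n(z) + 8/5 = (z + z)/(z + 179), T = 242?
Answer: 948/124807555 ≈ 7.5957e-6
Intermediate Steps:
n(z) = -8/5 + 2*z/(179 + z) (n(z) = -8/5 + (z + z)/(z + 179) = -8/5 + (2*z)/(179 + z) = -8/5 + 2*z/(179 + z))
n(T)/(-59291) = (2*(-716 + 242)/(5*(179 + 242)))/(-59291) = ((⅖)*(-474)/421)*(-1/59291) = ((⅖)*(1/421)*(-474))*(-1/59291) = -948/2105*(-1/59291) = 948/124807555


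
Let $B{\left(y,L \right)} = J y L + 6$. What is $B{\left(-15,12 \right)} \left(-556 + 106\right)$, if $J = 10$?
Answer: $807300$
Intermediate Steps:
$B{\left(y,L \right)} = 6 + 10 L y$ ($B{\left(y,L \right)} = 10 y L + 6 = 10 L y + 6 = 6 + 10 L y$)
$B{\left(-15,12 \right)} \left(-556 + 106\right) = \left(6 + 10 \cdot 12 \left(-15\right)\right) \left(-556 + 106\right) = \left(6 - 1800\right) \left(-450\right) = \left(-1794\right) \left(-450\right) = 807300$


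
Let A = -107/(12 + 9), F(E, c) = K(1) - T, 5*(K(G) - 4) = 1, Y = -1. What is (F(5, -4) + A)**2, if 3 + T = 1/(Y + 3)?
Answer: 113569/44100 ≈ 2.5753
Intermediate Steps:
K(G) = 21/5 (K(G) = 4 + (1/5)*1 = 4 + 1/5 = 21/5)
T = -5/2 (T = -3 + 1/(-1 + 3) = -3 + 1/2 = -5/2 ≈ -2.5000)
F(E, c) = 67/10 (F(E, c) = 21/5 - 1*(-5/2) = 21/5 + 5/2 = 67/10)
A = -107/21 ≈ -5.0952
(F(5, -4) + A)**2 = (67/10 - 107/21)**2 = (337/210)**2 = 113569/44100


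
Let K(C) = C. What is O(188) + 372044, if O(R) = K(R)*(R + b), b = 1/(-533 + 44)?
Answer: 199212544/489 ≈ 4.0739e+5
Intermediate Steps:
b = -1/489 (b = 1/(-489) = -1/489 ≈ -0.0020450)
O(R) = R*(-1/489 + R) (O(R) = R*(R - 1/489) = R*(-1/489 + R))
O(188) + 372044 = 188*(-1/489 + 188) + 372044 = 188*(91931/489) + 372044 = 17283028/489 + 372044 = 199212544/489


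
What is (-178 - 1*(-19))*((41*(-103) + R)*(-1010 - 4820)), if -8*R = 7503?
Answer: -19135905195/4 ≈ -4.7840e+9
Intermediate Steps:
R = -7503/8 (R = -1/8*7503 = -7503/8 ≈ -937.88)
(-178 - 1*(-19))*((41*(-103) + R)*(-1010 - 4820)) = (-178 - 1*(-19))*((41*(-103) - 7503/8)*(-1010 - 4820)) = (-178 + 19)*((-4223 - 7503/8)*(-5830)) = -(-6564633)*(-5830)/8 = -159*120351605/4 = -19135905195/4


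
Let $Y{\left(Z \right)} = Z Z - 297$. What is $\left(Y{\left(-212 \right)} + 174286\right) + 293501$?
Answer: $512434$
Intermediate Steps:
$Y{\left(Z \right)} = -297 + Z^{2}$ ($Y{\left(Z \right)} = Z^{2} - 297 = -297 + Z^{2}$)
$\left(Y{\left(-212 \right)} + 174286\right) + 293501 = \left(\left(-297 + \left(-212\right)^{2}\right) + 174286\right) + 293501 = \left(\left(-297 + 44944\right) + 174286\right) + 293501 = \left(44647 + 174286\right) + 293501 = 218933 + 293501 = 512434$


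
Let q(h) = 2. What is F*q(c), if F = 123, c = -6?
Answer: 246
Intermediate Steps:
F*q(c) = 123*2 = 246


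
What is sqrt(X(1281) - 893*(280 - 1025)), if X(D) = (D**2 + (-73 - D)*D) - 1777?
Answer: sqrt(569995) ≈ 754.98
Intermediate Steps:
X(D) = -1777 + D**2 + D*(-73 - D) (X(D) = (D**2 + D*(-73 - D)) - 1777 = -1777 + D**2 + D*(-73 - D))
sqrt(X(1281) - 893*(280 - 1025)) = sqrt((-1777 - 73*1281) - 893*(280 - 1025)) = sqrt((-1777 - 93513) - 893*(-745)) = sqrt(-95290 + 665285) = sqrt(569995)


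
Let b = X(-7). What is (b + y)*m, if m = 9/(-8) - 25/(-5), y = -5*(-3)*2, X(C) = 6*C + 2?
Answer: -155/4 ≈ -38.750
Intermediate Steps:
X(C) = 2 + 6*C
b = -40 (b = 2 + 6*(-7) = 2 - 42 = -40)
y = 30 (y = 15*2 = 30)
m = 31/8 (m = 9*(-⅛) - 25*(-⅕) = -9/8 + 5 = 31/8 ≈ 3.8750)
(b + y)*m = (-40 + 30)*(31/8) = -10*31/8 = -155/4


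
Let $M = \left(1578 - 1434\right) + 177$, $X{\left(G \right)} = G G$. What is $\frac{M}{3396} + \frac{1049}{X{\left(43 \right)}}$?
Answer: $\frac{1385311}{2093068} \approx 0.66186$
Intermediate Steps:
$X{\left(G \right)} = G^{2}$
$M = 321$ ($M = 144 + 177 = 321$)
$\frac{M}{3396} + \frac{1049}{X{\left(43 \right)}} = \frac{321}{3396} + \frac{1049}{43^{2}} = 321 \cdot \frac{1}{3396} + \frac{1049}{1849} = \frac{107}{1132} + 1049 \cdot \frac{1}{1849} = \frac{107}{1132} + \frac{1049}{1849} = \frac{1385311}{2093068}$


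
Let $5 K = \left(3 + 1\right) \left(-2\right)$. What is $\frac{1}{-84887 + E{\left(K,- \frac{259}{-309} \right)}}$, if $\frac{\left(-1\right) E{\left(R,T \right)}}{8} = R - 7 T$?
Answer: $- \frac{1545}{131058119} \approx -1.1789 \cdot 10^{-5}$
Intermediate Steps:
$K = - \frac{8}{5}$ ($K = \frac{\left(3 + 1\right) \left(-2\right)}{5} = \frac{4 \left(-2\right)}{5} = \frac{1}{5} \left(-8\right) = - \frac{8}{5} \approx -1.6$)
$E{\left(R,T \right)} = - 8 R + 56 T$ ($E{\left(R,T \right)} = - 8 \left(R - 7 T\right) = - 8 R + 56 T$)
$\frac{1}{-84887 + E{\left(K,- \frac{259}{-309} \right)}} = \frac{1}{-84887 - \left(- \frac{64}{5} - 56 \left(- \frac{259}{-309}\right)\right)} = \frac{1}{-84887 + \left(\frac{64}{5} + 56 \left(\left(-259\right) \left(- \frac{1}{309}\right)\right)\right)} = \frac{1}{-84887 + \left(\frac{64}{5} + 56 \cdot \frac{259}{309}\right)} = \frac{1}{-84887 + \left(\frac{64}{5} + \frac{14504}{309}\right)} = \frac{1}{-84887 + \frac{92296}{1545}} = \frac{1}{- \frac{131058119}{1545}} = - \frac{1545}{131058119}$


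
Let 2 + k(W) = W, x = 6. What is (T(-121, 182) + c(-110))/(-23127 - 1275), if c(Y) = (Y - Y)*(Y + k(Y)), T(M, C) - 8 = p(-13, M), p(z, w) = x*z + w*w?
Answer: -4857/8134 ≈ -0.59712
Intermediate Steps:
k(W) = -2 + W
p(z, w) = w² + 6*z (p(z, w) = 6*z + w*w = 6*z + w² = w² + 6*z)
T(M, C) = -70 + M² (T(M, C) = 8 + (M² + 6*(-13)) = 8 + (M² - 78) = 8 + (-78 + M²) = -70 + M²)
c(Y) = 0 (c(Y) = (Y - Y)*(Y + (-2 + Y)) = 0*(-2 + 2*Y) = 0)
(T(-121, 182) + c(-110))/(-23127 - 1275) = ((-70 + (-121)²) + 0)/(-23127 - 1275) = ((-70 + 14641) + 0)/(-24402) = (14571 + 0)*(-1/24402) = 14571*(-1/24402) = -4857/8134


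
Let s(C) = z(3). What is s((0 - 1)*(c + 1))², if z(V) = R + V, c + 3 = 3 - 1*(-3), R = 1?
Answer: 16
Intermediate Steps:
c = 3 (c = -3 + (3 - 1*(-3)) = -3 + (3 + 3) = -3 + 6 = 3)
z(V) = 1 + V
s(C) = 4 (s(C) = 1 + 3 = 4)
s((0 - 1)*(c + 1))² = 4² = 16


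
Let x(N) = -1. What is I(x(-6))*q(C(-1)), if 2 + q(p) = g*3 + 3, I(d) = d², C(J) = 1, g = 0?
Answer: 1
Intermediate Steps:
q(p) = 1 (q(p) = -2 + (0*3 + 3) = -2 + (0 + 3) = -2 + 3 = 1)
I(x(-6))*q(C(-1)) = (-1)²*1 = 1*1 = 1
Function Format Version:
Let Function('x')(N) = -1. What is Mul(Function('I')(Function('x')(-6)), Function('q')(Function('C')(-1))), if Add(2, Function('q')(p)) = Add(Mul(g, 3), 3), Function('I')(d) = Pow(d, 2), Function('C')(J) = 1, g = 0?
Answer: 1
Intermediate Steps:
Function('q')(p) = 1 (Function('q')(p) = Add(-2, Add(Mul(0, 3), 3)) = Add(-2, Add(0, 3)) = Add(-2, 3) = 1)
Mul(Function('I')(Function('x')(-6)), Function('q')(Function('C')(-1))) = Mul(Pow(-1, 2), 1) = Mul(1, 1) = 1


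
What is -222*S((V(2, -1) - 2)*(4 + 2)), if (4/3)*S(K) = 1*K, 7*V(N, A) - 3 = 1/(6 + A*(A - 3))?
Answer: 108891/70 ≈ 1555.6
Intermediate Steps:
V(N, A) = 3/7 + 1/(7*(6 + A*(-3 + A))) (V(N, A) = 3/7 + 1/(7*(6 + A*(A - 3))) = 3/7 + 1/(7*(6 + A*(-3 + A))))
S(K) = 3*K/4 (S(K) = 3*(1*K)/4 = 3*K/4)
-222*S((V(2, -1) - 2)*(4 + 2)) = -333*((19 - 9*(-1) + 3*(-1)²)/(7*(6 + (-1)² - 3*(-1))) - 2)*(4 + 2)/2 = -333*((19 + 9 + 3*1)/(7*(6 + 1 + 3)) - 2)*6/2 = -333*((⅐)*(19 + 9 + 3)/10 - 2)*6/2 = -333*((⅐)*(⅒)*31 - 2)*6/2 = -333*(31/70 - 2)*6/2 = -333*(-109/70*6)/2 = -333*(-327)/(2*35) = -222*(-981/140) = 108891/70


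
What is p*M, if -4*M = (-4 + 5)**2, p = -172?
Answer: 43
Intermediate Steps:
M = -1/4 (M = -(-4 + 5)**2/4 = -1/4*1**2 = -1/4*1 = -1/4 ≈ -0.25000)
p*M = -172*(-1/4) = 43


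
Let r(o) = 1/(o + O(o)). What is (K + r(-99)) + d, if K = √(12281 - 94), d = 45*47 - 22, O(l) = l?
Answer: 414413/198 + √12187 ≈ 2203.4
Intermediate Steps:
d = 2093 (d = 2115 - 22 = 2093)
r(o) = 1/(2*o) (r(o) = 1/(o + o) = 1/(2*o))
K = √12187 ≈ 110.39
(K + r(-99)) + d = (√12187 + (½)/(-99)) + 2093 = (√12187 + (½)*(-1/99)) + 2093 = (√12187 - 1/198) + 2093 = (-1/198 + √12187) + 2093 = 414413/198 + √12187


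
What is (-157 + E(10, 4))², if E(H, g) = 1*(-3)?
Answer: 25600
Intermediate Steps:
E(H, g) = -3
(-157 + E(10, 4))² = (-157 - 3)² = (-160)² = 25600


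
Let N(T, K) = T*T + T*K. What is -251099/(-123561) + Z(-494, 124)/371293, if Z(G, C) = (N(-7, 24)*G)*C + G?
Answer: 5880850433/271463517 ≈ 21.664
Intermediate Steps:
N(T, K) = T**2 + K*T
Z(G, C) = G - 119*C*G (Z(G, C) = ((-7*(24 - 7))*G)*C + G = ((-7*17)*G)*C + G = (-119*G)*C + G = -119*C*G + G = G - 119*C*G)
-251099/(-123561) + Z(-494, 124)/371293 = -251099/(-123561) - 494*(1 - 119*124)/371293 = -251099*(-1/123561) - 494*(1 - 14756)*(1/371293) = 251099/123561 - 494*(-14755)*(1/371293) = 251099/123561 + 7288970*(1/371293) = 251099/123561 + 43130/2197 = 5880850433/271463517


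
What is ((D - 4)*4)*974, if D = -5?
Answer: -35064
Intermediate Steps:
((D - 4)*4)*974 = ((-5 - 4)*4)*974 = -9*4*974 = -36*974 = -35064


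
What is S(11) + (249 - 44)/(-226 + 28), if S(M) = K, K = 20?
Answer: 3755/198 ≈ 18.965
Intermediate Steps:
S(M) = 20
S(11) + (249 - 44)/(-226 + 28) = 20 + (249 - 44)/(-226 + 28) = 20 + 205/(-198) = 20 + 205*(-1/198) = 20 - 205/198 = 3755/198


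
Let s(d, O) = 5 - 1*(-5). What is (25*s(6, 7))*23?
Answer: 5750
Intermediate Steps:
s(d, O) = 10 (s(d, O) = 5 + 5 = 10)
(25*s(6, 7))*23 = (25*10)*23 = 250*23 = 5750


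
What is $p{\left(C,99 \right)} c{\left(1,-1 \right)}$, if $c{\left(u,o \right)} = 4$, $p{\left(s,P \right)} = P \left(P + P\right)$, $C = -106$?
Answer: $78408$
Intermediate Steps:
$p{\left(s,P \right)} = 2 P^{2}$ ($p{\left(s,P \right)} = P 2 P = 2 P^{2}$)
$p{\left(C,99 \right)} c{\left(1,-1 \right)} = 2 \cdot 99^{2} \cdot 4 = 2 \cdot 9801 \cdot 4 = 19602 \cdot 4 = 78408$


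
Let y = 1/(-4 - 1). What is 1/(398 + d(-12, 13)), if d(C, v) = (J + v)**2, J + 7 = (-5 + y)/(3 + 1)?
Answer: 100/42009 ≈ 0.0023804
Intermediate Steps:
y = -1/5 (y = 1/(-5) = -1/5 ≈ -0.20000)
J = -83/10 (J = -7 + (-5 - 1/5)/(3 + 1) = -7 - 26/5/4 = -7 - 26/5*1/4 = -7 - 13/10 = -83/10 ≈ -8.3000)
d(C, v) = (-83/10 + v)**2
1/(398 + d(-12, 13)) = 1/(398 + (-83 + 10*13)**2/100) = 1/(398 + (-83 + 130)**2/100) = 1/(398 + (1/100)*47**2) = 1/(398 + (1/100)*2209) = 1/(398 + 2209/100) = 1/(42009/100) = 100/42009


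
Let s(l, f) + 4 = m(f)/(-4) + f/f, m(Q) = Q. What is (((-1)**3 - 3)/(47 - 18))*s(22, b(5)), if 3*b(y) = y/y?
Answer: 37/87 ≈ 0.42529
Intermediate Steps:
b(y) = 1/3 (b(y) = (y/y)/3 = (1/3)*1 = 1/3)
s(l, f) = -3 - f/4 (s(l, f) = -4 + (f/(-4) + f/f) = -4 + (f*(-1/4) + 1) = -4 + (-f/4 + 1) = -4 + (1 - f/4) = -3 - f/4)
(((-1)**3 - 3)/(47 - 18))*s(22, b(5)) = (((-1)**3 - 3)/(47 - 18))*(-3 - 1/4*1/3) = ((-1 - 3)/29)*(-3 - 1/12) = -4*1/29*(-37/12) = -4/29*(-37/12) = 37/87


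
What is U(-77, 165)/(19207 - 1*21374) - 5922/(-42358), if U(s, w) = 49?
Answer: 5378716/45894893 ≈ 0.11720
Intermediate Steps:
U(-77, 165)/(19207 - 1*21374) - 5922/(-42358) = 49/(19207 - 1*21374) - 5922/(-42358) = 49/(19207 - 21374) - 5922*(-1/42358) = 49/(-2167) + 2961/21179 = 49*(-1/2167) + 2961/21179 = -49/2167 + 2961/21179 = 5378716/45894893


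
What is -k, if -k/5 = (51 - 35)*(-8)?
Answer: -640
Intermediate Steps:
k = 640 (k = -5*(51 - 35)*(-8) = -80*(-8) = -5*(-128) = 640)
-k = -1*640 = -640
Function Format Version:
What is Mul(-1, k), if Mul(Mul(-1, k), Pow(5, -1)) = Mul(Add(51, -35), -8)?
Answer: -640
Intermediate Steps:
k = 640 (k = Mul(-5, Mul(Add(51, -35), -8)) = Mul(-5, Mul(16, -8)) = Mul(-5, -128) = 640)
Mul(-1, k) = Mul(-1, 640) = -640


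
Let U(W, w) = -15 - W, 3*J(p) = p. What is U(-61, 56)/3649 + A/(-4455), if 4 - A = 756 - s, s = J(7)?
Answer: 8821391/48768885 ≈ 0.18088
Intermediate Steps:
J(p) = p/3
s = 7/3 (s = (⅓)*7 = 7/3 ≈ 2.3333)
A = -2249/3 (A = 4 - (756 - 1*7/3) = 4 - (756 - 7/3) = 4 - 1*2261/3 = 4 - 2261/3 = -2249/3 ≈ -749.67)
U(-61, 56)/3649 + A/(-4455) = (-15 - 1*(-61))/3649 - 2249/3/(-4455) = (-15 + 61)*(1/3649) - 2249/3*(-1/4455) = 46*(1/3649) + 2249/13365 = 46/3649 + 2249/13365 = 8821391/48768885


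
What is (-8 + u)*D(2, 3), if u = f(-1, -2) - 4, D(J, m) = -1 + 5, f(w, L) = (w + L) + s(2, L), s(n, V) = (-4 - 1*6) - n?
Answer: -108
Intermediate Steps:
s(n, V) = -10 - n (s(n, V) = (-4 - 6) - n = -10 - n)
f(w, L) = -12 + L + w (f(w, L) = (w + L) + (-10 - 1*2) = (L + w) + (-10 - 2) = (L + w) - 12 = -12 + L + w)
D(J, m) = 4
u = -19 (u = (-12 - 2 - 1) - 4 = -15 - 4 = -19)
(-8 + u)*D(2, 3) = (-8 - 19)*4 = -27*4 = -108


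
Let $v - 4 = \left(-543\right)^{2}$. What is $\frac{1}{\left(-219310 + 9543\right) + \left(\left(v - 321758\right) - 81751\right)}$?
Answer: $- \frac{1}{318423} \approx -3.1405 \cdot 10^{-6}$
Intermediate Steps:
$v = 294853$ ($v = 4 + \left(-543\right)^{2} = 4 + 294849 = 294853$)
$\frac{1}{\left(-219310 + 9543\right) + \left(\left(v - 321758\right) - 81751\right)} = \frac{1}{\left(-219310 + 9543\right) + \left(\left(294853 - 321758\right) - 81751\right)} = \frac{1}{-209767 - 108656} = \frac{1}{-318423} = - \frac{1}{318423}$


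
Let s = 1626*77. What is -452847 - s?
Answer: -578049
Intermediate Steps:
s = 125202
-452847 - s = -452847 - 1*125202 = -452847 - 125202 = -578049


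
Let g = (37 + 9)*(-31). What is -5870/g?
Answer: 2935/713 ≈ 4.1164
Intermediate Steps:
g = -1426 (g = 46*(-31) = -1426)
-5870/g = -5870/(-1426) = -5870*(-1/1426) = 2935/713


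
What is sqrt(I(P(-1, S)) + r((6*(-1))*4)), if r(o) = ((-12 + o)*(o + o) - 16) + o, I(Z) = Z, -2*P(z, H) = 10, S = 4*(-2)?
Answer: 3*sqrt(187) ≈ 41.024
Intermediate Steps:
S = -8
P(z, H) = -5 (P(z, H) = -1/2*10 = -5)
r(o) = -16 + o + 2*o*(-12 + o) (r(o) = ((-12 + o)*(2*o) - 16) + o = (2*o*(-12 + o) - 16) + o = (-16 + 2*o*(-12 + o)) + o = -16 + o + 2*o*(-12 + o))
sqrt(I(P(-1, S)) + r((6*(-1))*4)) = sqrt(-5 + (-16 - 23*6*(-1)*4 + 2*((6*(-1))*4)**2)) = sqrt(-5 + (-16 - (-138)*4 + 2*(-6*4)**2)) = sqrt(-5 + (-16 - 23*(-24) + 2*(-24)**2)) = sqrt(-5 + (-16 + 552 + 2*576)) = sqrt(-5 + (-16 + 552 + 1152)) = sqrt(-5 + 1688) = sqrt(1683) = 3*sqrt(187)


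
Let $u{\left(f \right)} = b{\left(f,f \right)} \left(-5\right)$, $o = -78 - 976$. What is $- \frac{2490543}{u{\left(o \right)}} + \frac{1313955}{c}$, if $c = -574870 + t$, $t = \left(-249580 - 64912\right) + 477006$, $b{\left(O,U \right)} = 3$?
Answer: $\frac{114107848887}{687260} \approx 1.6603 \cdot 10^{5}$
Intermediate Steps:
$t = 162514$ ($t = -314492 + 477006 = 162514$)
$o = -1054$
$u{\left(f \right)} = -15$ ($u{\left(f \right)} = 3 \left(-5\right) = -15$)
$c = -412356$ ($c = -574870 + 162514 = -412356$)
$- \frac{2490543}{u{\left(o \right)}} + \frac{1313955}{c} = - \frac{2490543}{-15} + \frac{1313955}{-412356} = \left(-2490543\right) \left(- \frac{1}{15}\right) + 1313955 \left(- \frac{1}{412356}\right) = \frac{830181}{5} - \frac{437985}{137452} = \frac{114107848887}{687260}$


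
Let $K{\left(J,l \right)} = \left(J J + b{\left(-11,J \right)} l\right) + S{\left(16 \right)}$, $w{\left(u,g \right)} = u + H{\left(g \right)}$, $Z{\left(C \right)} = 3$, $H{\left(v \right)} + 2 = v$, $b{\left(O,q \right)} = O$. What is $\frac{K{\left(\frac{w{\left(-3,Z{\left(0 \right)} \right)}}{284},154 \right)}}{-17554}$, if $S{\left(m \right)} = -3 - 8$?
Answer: $\frac{34379619}{353958856} \approx 0.097129$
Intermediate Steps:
$H{\left(v \right)} = -2 + v$
$S{\left(m \right)} = -11$ ($S{\left(m \right)} = -3 - 8 = -11$)
$w{\left(u,g \right)} = -2 + g + u$ ($w{\left(u,g \right)} = u + \left(-2 + g\right) = -2 + g + u$)
$K{\left(J,l \right)} = -11 + J^{2} - 11 l$ ($K{\left(J,l \right)} = \left(J J - 11 l\right) - 11 = \left(J^{2} - 11 l\right) - 11 = -11 + J^{2} - 11 l$)
$\frac{K{\left(\frac{w{\left(-3,Z{\left(0 \right)} \right)}}{284},154 \right)}}{-17554} = \frac{-11 + \left(\frac{-2 + 3 - 3}{284}\right)^{2} - 1694}{-17554} = \left(-11 + \left(\left(-2\right) \frac{1}{284}\right)^{2} - 1694\right) \left(- \frac{1}{17554}\right) = \left(-11 + \left(- \frac{1}{142}\right)^{2} - 1694\right) \left(- \frac{1}{17554}\right) = \left(-11 + \frac{1}{20164} - 1694\right) \left(- \frac{1}{17554}\right) = \left(- \frac{34379619}{20164}\right) \left(- \frac{1}{17554}\right) = \frac{34379619}{353958856}$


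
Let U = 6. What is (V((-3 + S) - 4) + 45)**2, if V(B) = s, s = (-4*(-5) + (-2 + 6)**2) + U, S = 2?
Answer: 7569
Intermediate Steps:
s = 42 (s = (-4*(-5) + (-2 + 6)**2) + 6 = (20 + 4**2) + 6 = (20 + 16) + 6 = 36 + 6 = 42)
V(B) = 42
(V((-3 + S) - 4) + 45)**2 = (42 + 45)**2 = 87**2 = 7569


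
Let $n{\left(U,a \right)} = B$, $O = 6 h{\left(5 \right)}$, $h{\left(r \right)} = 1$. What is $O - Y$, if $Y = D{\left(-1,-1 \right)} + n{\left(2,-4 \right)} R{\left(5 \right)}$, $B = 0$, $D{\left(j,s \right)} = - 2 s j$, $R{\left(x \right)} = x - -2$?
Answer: $8$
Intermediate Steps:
$R{\left(x \right)} = 2 + x$ ($R{\left(x \right)} = x + 2 = 2 + x$)
$O = 6$ ($O = 6 \cdot 1 = 6$)
$D{\left(j,s \right)} = - 2 j s$
$n{\left(U,a \right)} = 0$
$Y = -2$ ($Y = \left(-2\right) \left(-1\right) \left(-1\right) + 0 \left(2 + 5\right) = -2 + 0 \cdot 7 = -2 + 0 = -2$)
$O - Y = 6 - -2 = 6 + 2 = 8$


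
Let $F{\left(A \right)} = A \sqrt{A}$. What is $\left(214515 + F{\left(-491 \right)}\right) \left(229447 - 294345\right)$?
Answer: $-13921594470 + 31864918 i \sqrt{491} \approx -1.3922 \cdot 10^{10} + 7.0608 \cdot 10^{8} i$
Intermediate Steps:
$F{\left(A \right)} = A^{\frac{3}{2}}$
$\left(214515 + F{\left(-491 \right)}\right) \left(229447 - 294345\right) = \left(214515 + \left(-491\right)^{\frac{3}{2}}\right) \left(229447 - 294345\right) = \left(214515 - 491 i \sqrt{491}\right) \left(-64898\right) = -13921594470 + 31864918 i \sqrt{491}$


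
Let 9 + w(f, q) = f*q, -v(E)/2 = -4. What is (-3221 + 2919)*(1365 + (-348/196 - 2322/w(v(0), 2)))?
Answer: -15264288/49 ≈ -3.1152e+5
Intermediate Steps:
v(E) = 8 (v(E) = -2*(-4) = 8)
w(f, q) = -9 + f*q
(-3221 + 2919)*(1365 + (-348/196 - 2322/w(v(0), 2))) = (-3221 + 2919)*(1365 + (-348/196 - 2322/(-9 + 8*2))) = -302*(1365 + (-348*1/196 - 2322/(-9 + 16))) = -302*(1365 + (-87/49 - 2322/7)) = -302*(1365 - 16341/49) = -302*50544/49 = -15264288/49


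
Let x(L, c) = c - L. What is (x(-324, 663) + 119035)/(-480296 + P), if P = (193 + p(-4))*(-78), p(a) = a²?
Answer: -60011/248299 ≈ -0.24169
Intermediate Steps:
P = -16302 (P = (193 + (-4)²)*(-78) = (193 + 16)*(-78) = 209*(-78) = -16302)
(x(-324, 663) + 119035)/(-480296 + P) = ((663 - 1*(-324)) + 119035)/(-480296 - 16302) = ((663 + 324) + 119035)/(-496598) = (987 + 119035)*(-1/496598) = 120022*(-1/496598) = -60011/248299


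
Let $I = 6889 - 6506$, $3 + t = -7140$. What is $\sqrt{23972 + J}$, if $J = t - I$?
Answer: $\sqrt{16446} \approx 128.24$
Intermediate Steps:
$t = -7143$ ($t = -3 - 7140 = -7143$)
$I = 383$
$J = -7526$ ($J = -7143 - 383 = -7526$)
$\sqrt{23972 + J} = \sqrt{23972 - 7526} = \sqrt{16446}$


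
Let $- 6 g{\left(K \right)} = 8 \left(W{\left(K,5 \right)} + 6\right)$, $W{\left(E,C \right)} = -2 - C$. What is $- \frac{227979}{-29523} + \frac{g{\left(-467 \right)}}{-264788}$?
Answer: $\frac{15091516022}{1954334031} \approx 7.7221$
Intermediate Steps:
$g{\left(K \right)} = \frac{4}{3}$ ($g{\left(K \right)} = - \frac{8 \left(\left(-2 - 5\right) + 6\right)}{6} = - \frac{8 \left(-7 + 6\right)}{6} = - \frac{8 \left(-1\right)}{6} = \left(- \frac{1}{6}\right) \left(-8\right) = \frac{4}{3}$)
$- \frac{227979}{-29523} + \frac{g{\left(-467 \right)}}{-264788} = - \frac{227979}{-29523} + \frac{4}{3 \left(-264788\right)} = \left(-227979\right) \left(- \frac{1}{29523}\right) + \frac{4}{3} \left(- \frac{1}{264788}\right) = \frac{75993}{9841} - \frac{1}{198591} = \frac{15091516022}{1954334031}$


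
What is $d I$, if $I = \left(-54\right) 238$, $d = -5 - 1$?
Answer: $77112$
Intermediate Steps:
$d = -6$ ($d = -5 - 1 = -6$)
$I = -12852$
$d I = \left(-6\right) \left(-12852\right) = 77112$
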